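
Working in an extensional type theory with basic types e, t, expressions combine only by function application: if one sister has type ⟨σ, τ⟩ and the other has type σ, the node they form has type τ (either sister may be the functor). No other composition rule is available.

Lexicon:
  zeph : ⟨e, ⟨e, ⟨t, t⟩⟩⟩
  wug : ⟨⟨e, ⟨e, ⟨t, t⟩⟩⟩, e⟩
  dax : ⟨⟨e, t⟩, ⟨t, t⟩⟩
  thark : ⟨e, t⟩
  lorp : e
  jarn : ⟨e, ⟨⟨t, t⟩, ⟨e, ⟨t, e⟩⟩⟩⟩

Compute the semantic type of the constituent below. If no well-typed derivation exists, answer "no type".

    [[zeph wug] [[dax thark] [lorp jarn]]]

⟨t, e⟩

[zeph wug]: wug is ⟨⟨e, ⟨e, ⟨t, t⟩⟩⟩, e⟩, zeph is ⟨e, ⟨e, ⟨t, t⟩⟩⟩; result e.
[dax thark]: dax is ⟨⟨e, t⟩, ⟨t, t⟩⟩, thark is ⟨e, t⟩; result ⟨t, t⟩.
[lorp jarn]: jarn is ⟨e, ⟨⟨t, t⟩, ⟨e, ⟨t, e⟩⟩⟩⟩, lorp is e; result ⟨⟨t, t⟩, ⟨e, ⟨t, e⟩⟩⟩.
[[dax thark] [lorp jarn]]: [lorp jarn] is ⟨⟨t, t⟩, ⟨e, ⟨t, e⟩⟩⟩, [dax thark] is ⟨t, t⟩; result ⟨e, ⟨t, e⟩⟩.
[[zeph wug] [[dax thark] [lorp jarn]]]: [[dax thark] [lorp jarn]] is ⟨e, ⟨t, e⟩⟩, [zeph wug] is e; result ⟨t, e⟩.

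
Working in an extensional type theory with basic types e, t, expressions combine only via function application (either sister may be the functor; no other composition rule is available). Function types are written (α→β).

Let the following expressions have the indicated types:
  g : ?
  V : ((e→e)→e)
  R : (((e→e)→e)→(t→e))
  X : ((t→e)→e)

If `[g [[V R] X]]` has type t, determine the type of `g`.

(e→t)

[g [[V R] X]] is required to be t. [[V R] X] : e cannot yield t as functor, so g : (e→t).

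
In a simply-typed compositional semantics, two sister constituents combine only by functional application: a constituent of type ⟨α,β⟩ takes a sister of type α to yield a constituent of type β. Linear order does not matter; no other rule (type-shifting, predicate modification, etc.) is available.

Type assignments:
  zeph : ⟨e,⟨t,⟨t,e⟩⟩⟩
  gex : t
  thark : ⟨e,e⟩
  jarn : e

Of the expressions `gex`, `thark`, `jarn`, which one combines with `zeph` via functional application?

jarn

gex : t — no; zeph wants e, and gex wants nothing (atomic).
thark : ⟨e,e⟩ — no; zeph wants e, and thark wants e.
jarn — combines: zeph : ⟨e,⟨t,⟨t,e⟩⟩⟩ takes jarn : e as argument, giving ⟨t,⟨t,e⟩⟩.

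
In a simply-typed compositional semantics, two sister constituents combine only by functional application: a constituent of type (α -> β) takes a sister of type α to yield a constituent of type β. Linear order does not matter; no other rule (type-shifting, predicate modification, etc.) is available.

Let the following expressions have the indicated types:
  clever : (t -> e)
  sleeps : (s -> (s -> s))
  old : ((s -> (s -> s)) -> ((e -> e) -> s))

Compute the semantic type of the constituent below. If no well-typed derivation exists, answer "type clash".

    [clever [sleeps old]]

[sleeps old] — old of type ((s -> (s -> s)) -> ((e -> e) -> s)) combines with sleeps of type (s -> (s -> s)): type ((e -> e) -> s).
At [clever [sleeps old]]: neither (t -> e) nor ((e -> e) -> s) can take the other as argument; the node is ill-typed.

type clash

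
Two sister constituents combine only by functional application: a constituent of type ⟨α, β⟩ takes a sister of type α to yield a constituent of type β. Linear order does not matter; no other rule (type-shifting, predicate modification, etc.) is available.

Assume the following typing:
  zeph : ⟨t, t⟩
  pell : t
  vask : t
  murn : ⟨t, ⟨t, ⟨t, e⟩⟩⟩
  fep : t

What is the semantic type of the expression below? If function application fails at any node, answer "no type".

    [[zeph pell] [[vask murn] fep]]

[zeph pell] — zeph of type ⟨t, t⟩ combines with pell of type t: type t.
[vask murn] — murn of type ⟨t, ⟨t, ⟨t, e⟩⟩⟩ combines with vask of type t: type ⟨t, ⟨t, e⟩⟩.
[[vask murn] fep] — [vask murn] of type ⟨t, ⟨t, e⟩⟩ combines with fep of type t: type ⟨t, e⟩.
[[zeph pell] [[vask murn] fep]] — [[vask murn] fep] of type ⟨t, e⟩ combines with [zeph pell] of type t: type e.

e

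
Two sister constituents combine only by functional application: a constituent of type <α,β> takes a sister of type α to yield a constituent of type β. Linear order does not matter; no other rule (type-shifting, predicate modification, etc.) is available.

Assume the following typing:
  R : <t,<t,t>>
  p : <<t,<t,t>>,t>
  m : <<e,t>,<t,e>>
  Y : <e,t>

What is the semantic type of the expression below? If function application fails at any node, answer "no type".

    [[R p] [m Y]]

e

At [R p], p : <<t,<t,t>>,t> takes R : <t,<t,t>>, giving t.
At [m Y], m : <<e,t>,<t,e>> takes Y : <e,t>, giving <t,e>.
At [[R p] [m Y]], [m Y] : <t,e> takes [R p] : t, giving e.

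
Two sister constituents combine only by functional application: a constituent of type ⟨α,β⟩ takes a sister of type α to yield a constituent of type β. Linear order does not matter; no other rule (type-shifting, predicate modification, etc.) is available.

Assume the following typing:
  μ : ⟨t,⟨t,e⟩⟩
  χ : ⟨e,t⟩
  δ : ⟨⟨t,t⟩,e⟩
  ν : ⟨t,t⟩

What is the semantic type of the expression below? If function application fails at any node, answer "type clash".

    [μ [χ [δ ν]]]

[δ ν] — δ of type ⟨⟨t,t⟩,e⟩ combines with ν of type ⟨t,t⟩: type e.
[χ [δ ν]] — χ of type ⟨e,t⟩ combines with [δ ν] of type e: type t.
[μ [χ [δ ν]]] — μ of type ⟨t,⟨t,e⟩⟩ combines with [χ [δ ν]] of type t: type ⟨t,e⟩.

⟨t,e⟩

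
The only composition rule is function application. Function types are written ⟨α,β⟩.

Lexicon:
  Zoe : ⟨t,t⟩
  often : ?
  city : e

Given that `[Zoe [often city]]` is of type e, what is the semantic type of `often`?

⟨e,⟨⟨t,t⟩,e⟩⟩

[Zoe [often city]] is required to be e. Zoe : ⟨t,t⟩ cannot yield e as functor, so [often city] : ⟨⟨t,t⟩,e⟩.
[often city] is required to be ⟨⟨t,t⟩,e⟩. city : e cannot yield ⟨⟨t,t⟩,e⟩ as functor, so often : ⟨e,⟨⟨t,t⟩,e⟩⟩.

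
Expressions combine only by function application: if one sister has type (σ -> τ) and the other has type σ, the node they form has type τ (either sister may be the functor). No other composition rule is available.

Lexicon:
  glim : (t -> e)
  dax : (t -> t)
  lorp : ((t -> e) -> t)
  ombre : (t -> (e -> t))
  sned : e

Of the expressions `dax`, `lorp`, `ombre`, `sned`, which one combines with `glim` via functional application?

dax : (t -> t) — glim needs t; dax needs t; neither fits.
lorp — combines: lorp : ((t -> e) -> t) takes glim : (t -> e) as argument, giving t.
ombre : (t -> (e -> t)) — glim needs t; ombre needs t; neither fits.
sned : e — glim needs t; sned needs nothing (atomic); neither fits.

lorp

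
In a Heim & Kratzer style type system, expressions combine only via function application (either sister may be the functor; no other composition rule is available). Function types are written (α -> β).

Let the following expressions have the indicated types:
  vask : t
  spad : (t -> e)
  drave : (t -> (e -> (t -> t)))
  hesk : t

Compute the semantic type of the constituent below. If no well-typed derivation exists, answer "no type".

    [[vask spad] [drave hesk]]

(t -> t)

[vask spad]: (t -> e) applied to t yields e.
[drave hesk]: (t -> (e -> (t -> t))) applied to t yields (e -> (t -> t)).
[[vask spad] [drave hesk]]: (e -> (t -> t)) applied to e yields (t -> t).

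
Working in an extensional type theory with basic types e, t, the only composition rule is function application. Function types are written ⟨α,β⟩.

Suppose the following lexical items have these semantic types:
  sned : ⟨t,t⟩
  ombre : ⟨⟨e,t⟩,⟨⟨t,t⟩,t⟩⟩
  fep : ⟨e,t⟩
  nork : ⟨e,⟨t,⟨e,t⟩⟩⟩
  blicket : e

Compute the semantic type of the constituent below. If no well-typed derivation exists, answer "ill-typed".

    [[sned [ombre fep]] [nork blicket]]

[ombre fep]: ombre is ⟨⟨e,t⟩,⟨⟨t,t⟩,t⟩⟩, fep is ⟨e,t⟩; result ⟨⟨t,t⟩,t⟩.
[sned [ombre fep]]: [ombre fep] is ⟨⟨t,t⟩,t⟩, sned is ⟨t,t⟩; result t.
[nork blicket]: nork is ⟨e,⟨t,⟨e,t⟩⟩⟩, blicket is e; result ⟨t,⟨e,t⟩⟩.
[[sned [ombre fep]] [nork blicket]]: [nork blicket] is ⟨t,⟨e,t⟩⟩, [sned [ombre fep]] is t; result ⟨e,t⟩.

⟨e,t⟩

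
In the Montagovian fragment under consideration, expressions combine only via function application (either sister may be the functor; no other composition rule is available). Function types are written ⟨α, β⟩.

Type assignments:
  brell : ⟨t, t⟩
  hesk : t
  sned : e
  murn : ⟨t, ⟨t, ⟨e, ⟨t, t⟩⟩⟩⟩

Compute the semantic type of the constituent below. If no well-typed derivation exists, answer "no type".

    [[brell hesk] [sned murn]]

no type

[brell hesk]: functor brell : ⟨t, t⟩, argument hesk : t; result t.
[sned murn]: e with ⟨t, ⟨t, ⟨e, ⟨t, t⟩⟩⟩⟩ — neither is a function whose domain matches the other; composition fails here.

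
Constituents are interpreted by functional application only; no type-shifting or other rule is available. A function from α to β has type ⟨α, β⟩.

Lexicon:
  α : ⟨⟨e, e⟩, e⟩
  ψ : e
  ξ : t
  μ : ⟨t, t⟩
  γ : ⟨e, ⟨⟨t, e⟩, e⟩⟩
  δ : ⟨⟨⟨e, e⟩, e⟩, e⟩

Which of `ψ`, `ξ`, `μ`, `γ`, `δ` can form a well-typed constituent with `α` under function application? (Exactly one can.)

ψ : e — neither side's domain matches the other.
ξ : t — neither side's domain matches the other.
μ : ⟨t, t⟩ — neither side's domain matches the other.
γ : ⟨e, ⟨⟨t, e⟩, e⟩⟩ — neither side's domain matches the other.
δ — combines: δ : ⟨⟨⟨e, e⟩, e⟩, e⟩ takes α : ⟨⟨e, e⟩, e⟩ as argument, giving e.

δ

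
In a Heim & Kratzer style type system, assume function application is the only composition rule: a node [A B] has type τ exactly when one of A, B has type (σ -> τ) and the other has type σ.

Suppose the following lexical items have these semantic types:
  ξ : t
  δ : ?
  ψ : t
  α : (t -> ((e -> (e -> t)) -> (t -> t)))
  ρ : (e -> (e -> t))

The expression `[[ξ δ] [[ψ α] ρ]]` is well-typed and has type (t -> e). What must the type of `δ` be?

[[ξ δ] [[ψ α] ρ]] is required to be (t -> e). [[ψ α] ρ] : (t -> t) cannot yield (t -> e) as functor, so [ξ δ] : ((t -> t) -> (t -> e)).
[ξ δ] is required to be ((t -> t) -> (t -> e)). ξ : t cannot yield ((t -> t) -> (t -> e)) as functor, so δ : (t -> ((t -> t) -> (t -> e))).

(t -> ((t -> t) -> (t -> e)))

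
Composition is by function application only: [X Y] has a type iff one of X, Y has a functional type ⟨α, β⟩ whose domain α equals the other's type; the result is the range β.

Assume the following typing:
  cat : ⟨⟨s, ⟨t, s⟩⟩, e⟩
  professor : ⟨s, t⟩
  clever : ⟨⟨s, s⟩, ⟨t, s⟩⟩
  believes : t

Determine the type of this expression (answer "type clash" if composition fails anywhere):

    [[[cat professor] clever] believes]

At [cat professor]: neither ⟨⟨s, ⟨t, s⟩⟩, e⟩ nor ⟨s, t⟩ can take the other as argument; the node is ill-typed.

type clash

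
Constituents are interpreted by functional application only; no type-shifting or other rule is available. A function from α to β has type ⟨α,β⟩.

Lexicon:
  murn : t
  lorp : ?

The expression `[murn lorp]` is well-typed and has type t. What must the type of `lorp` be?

⟨t,t⟩

At [murn lorp] (required: t): murn is t, which is not a function with range t; hence lorp is the functor — type ⟨t,t⟩.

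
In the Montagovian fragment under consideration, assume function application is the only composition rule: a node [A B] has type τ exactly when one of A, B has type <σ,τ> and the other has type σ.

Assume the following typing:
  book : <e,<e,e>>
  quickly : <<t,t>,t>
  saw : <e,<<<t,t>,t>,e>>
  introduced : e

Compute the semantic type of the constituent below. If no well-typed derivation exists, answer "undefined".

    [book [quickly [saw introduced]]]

<e,e>

[saw introduced]: functor saw : <e,<<<t,t>,t>,e>>, argument introduced : e; result <<<t,t>,t>,e>.
[quickly [saw introduced]]: functor [saw introduced] : <<<t,t>,t>,e>, argument quickly : <<t,t>,t>; result e.
[book [quickly [saw introduced]]]: functor book : <e,<e,e>>, argument [quickly [saw introduced]] : e; result <e,e>.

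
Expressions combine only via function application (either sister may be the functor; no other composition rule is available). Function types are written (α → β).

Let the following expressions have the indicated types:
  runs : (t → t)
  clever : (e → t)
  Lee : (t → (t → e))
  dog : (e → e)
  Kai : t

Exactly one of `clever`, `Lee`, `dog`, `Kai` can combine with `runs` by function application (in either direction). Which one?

clever : (e → t) — neither side's domain matches the other.
Lee : (t → (t → e)) — neither side's domain matches the other.
dog : (e → e) — neither side's domain matches the other.
Kai — combines: runs : (t → t) takes Kai : t as argument, giving t.

Kai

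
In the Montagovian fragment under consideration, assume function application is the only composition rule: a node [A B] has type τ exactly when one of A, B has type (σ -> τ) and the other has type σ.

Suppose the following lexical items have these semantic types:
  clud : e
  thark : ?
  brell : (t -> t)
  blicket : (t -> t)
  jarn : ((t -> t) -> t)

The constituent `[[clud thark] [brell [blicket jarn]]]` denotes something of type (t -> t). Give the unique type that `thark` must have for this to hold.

(e -> (t -> (t -> t)))

At [[clud thark] [brell [blicket jarn]]] (required: (t -> t)): [brell [blicket jarn]] is t, which is not a function with range (t -> t); hence [clud thark] is the functor — type (t -> (t -> t)).
At [clud thark] (required: (t -> (t -> t))): clud is e, which is not a function with range (t -> (t -> t)); hence thark is the functor — type (e -> (t -> (t -> t))).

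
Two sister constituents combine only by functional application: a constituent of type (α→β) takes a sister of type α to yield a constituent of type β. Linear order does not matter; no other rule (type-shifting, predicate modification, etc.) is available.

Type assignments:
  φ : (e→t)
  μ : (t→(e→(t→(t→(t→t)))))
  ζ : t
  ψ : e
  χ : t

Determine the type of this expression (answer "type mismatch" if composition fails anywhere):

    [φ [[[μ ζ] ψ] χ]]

[μ ζ] — μ of type (t→(e→(t→(t→(t→t))))) combines with ζ of type t: type (e→(t→(t→(t→t)))).
[[μ ζ] ψ] — [μ ζ] of type (e→(t→(t→(t→t)))) combines with ψ of type e: type (t→(t→(t→t))).
[[[μ ζ] ψ] χ] — [[μ ζ] ψ] of type (t→(t→(t→t))) combines with χ of type t: type (t→(t→t)).
At [φ [[[μ ζ] ψ] χ]]: neither (e→t) nor (t→(t→t)) can take the other as argument; the node is ill-typed.

type mismatch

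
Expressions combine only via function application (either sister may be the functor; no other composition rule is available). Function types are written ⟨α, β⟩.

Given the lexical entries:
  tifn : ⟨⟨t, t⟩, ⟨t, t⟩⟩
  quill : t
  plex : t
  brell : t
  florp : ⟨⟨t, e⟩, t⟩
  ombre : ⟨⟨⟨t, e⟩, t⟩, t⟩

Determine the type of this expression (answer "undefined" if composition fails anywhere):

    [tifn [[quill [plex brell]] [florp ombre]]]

undefined

At [plex brell]: neither t nor t can take the other as argument; the node is ill-typed.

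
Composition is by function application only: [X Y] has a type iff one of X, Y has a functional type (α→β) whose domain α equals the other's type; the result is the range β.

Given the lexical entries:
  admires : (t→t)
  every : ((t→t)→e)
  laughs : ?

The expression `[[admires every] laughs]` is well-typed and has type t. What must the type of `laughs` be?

For [[admires every] laughs] to have type t with [admires every] of type e, laughs must be the function: laughs : (e→t).

(e→t)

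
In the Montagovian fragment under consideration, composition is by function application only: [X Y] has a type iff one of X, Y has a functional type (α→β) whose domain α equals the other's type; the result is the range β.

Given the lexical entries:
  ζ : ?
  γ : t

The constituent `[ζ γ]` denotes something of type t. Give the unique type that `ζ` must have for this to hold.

For [ζ γ] to have type t with γ of type t, ζ must be the function: ζ : (t→t).

(t→t)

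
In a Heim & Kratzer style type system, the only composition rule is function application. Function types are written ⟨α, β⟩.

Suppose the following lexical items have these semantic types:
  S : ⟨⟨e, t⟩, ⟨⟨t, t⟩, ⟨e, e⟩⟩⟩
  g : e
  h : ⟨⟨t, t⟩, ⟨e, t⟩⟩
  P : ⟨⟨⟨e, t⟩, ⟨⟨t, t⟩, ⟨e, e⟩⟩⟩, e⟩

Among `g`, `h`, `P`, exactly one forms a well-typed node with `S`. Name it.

g : e — neither side's domain matches the other.
h : ⟨⟨t, t⟩, ⟨e, t⟩⟩ — neither side's domain matches the other.
P — combines: P : ⟨⟨⟨e, t⟩, ⟨⟨t, t⟩, ⟨e, e⟩⟩⟩, e⟩ takes S : ⟨⟨e, t⟩, ⟨⟨t, t⟩, ⟨e, e⟩⟩⟩ as argument, giving e.

P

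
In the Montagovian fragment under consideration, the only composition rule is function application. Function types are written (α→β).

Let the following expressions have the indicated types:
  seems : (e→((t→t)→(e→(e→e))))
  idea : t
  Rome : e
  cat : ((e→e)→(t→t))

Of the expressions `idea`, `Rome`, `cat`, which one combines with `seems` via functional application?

Rome

idea : t — no; seems wants e, and idea wants nothing (atomic).
Rome — combines: seems : (e→((t→t)→(e→(e→e)))) takes Rome : e as argument, giving ((t→t)→(e→(e→e))).
cat : ((e→e)→(t→t)) — no; seems wants e, and cat wants (e→e).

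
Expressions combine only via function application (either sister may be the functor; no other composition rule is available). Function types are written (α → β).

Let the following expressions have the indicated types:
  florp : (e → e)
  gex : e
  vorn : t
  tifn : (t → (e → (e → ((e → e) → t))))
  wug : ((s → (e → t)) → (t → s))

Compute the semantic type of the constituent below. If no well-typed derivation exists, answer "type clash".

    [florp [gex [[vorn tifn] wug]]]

[vorn tifn] — tifn of type (t → (e → (e → ((e → e) → t)))) combines with vorn of type t: type (e → (e → ((e → e) → t))).
[[vorn tifn] wug]: (e → (e → ((e → e) → t))) with ((s → (e → t)) → (t → s)) — neither is a function whose domain matches the other; composition fails here.

type clash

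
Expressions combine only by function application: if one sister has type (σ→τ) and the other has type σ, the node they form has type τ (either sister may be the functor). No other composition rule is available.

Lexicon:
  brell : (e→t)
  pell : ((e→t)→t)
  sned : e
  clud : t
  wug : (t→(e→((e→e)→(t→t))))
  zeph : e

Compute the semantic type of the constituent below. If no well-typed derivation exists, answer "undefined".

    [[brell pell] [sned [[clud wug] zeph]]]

undefined

[brell pell] — pell of type ((e→t)→t) combines with brell of type (e→t): type t.
[clud wug] — wug of type (t→(e→((e→e)→(t→t)))) combines with clud of type t: type (e→((e→e)→(t→t))).
[[clud wug] zeph] — [clud wug] of type (e→((e→e)→(t→t))) combines with zeph of type e: type ((e→e)→(t→t)).
[sned [[clud wug] zeph]]: e with ((e→e)→(t→t)) — neither is a function whose domain matches the other; composition fails here.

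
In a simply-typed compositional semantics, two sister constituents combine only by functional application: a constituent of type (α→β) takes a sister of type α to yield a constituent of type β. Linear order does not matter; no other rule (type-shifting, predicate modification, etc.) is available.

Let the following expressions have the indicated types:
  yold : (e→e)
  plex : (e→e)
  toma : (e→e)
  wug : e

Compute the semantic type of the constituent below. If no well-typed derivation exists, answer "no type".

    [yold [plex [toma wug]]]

e

[toma wug]: (e→e) applied to e yields e.
[plex [toma wug]]: (e→e) applied to e yields e.
[yold [plex [toma wug]]]: (e→e) applied to e yields e.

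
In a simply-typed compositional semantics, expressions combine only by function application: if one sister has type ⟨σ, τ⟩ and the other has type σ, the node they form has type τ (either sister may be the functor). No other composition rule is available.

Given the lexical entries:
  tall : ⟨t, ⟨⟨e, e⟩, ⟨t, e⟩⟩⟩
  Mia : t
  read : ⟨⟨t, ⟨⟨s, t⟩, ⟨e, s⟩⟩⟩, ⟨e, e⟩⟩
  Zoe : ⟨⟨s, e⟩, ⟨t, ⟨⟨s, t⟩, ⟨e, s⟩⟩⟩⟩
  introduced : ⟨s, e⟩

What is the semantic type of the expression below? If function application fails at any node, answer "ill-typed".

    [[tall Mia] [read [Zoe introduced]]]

⟨t, e⟩

At [tall Mia], tall : ⟨t, ⟨⟨e, e⟩, ⟨t, e⟩⟩⟩ takes Mia : t, giving ⟨⟨e, e⟩, ⟨t, e⟩⟩.
At [Zoe introduced], Zoe : ⟨⟨s, e⟩, ⟨t, ⟨⟨s, t⟩, ⟨e, s⟩⟩⟩⟩ takes introduced : ⟨s, e⟩, giving ⟨t, ⟨⟨s, t⟩, ⟨e, s⟩⟩⟩.
At [read [Zoe introduced]], read : ⟨⟨t, ⟨⟨s, t⟩, ⟨e, s⟩⟩⟩, ⟨e, e⟩⟩ takes [Zoe introduced] : ⟨t, ⟨⟨s, t⟩, ⟨e, s⟩⟩⟩, giving ⟨e, e⟩.
At [[tall Mia] [read [Zoe introduced]]], [tall Mia] : ⟨⟨e, e⟩, ⟨t, e⟩⟩ takes [read [Zoe introduced]] : ⟨e, e⟩, giving ⟨t, e⟩.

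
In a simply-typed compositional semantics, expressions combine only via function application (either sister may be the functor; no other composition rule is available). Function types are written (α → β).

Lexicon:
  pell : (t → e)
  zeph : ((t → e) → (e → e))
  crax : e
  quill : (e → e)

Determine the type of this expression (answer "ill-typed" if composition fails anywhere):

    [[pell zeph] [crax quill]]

e

[pell zeph]: zeph is ((t → e) → (e → e)), pell is (t → e); result (e → e).
[crax quill]: quill is (e → e), crax is e; result e.
[[pell zeph] [crax quill]]: [pell zeph] is (e → e), [crax quill] is e; result e.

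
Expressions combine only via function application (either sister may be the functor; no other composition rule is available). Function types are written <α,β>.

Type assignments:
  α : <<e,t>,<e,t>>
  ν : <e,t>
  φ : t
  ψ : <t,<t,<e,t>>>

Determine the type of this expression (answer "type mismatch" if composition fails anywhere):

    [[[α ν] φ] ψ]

type mismatch

[α ν]: α is <<e,t>,<e,t>>, ν is <e,t>; result <e,t>.
At [[α ν] φ]: neither <e,t> nor t can take the other as argument; the node is ill-typed.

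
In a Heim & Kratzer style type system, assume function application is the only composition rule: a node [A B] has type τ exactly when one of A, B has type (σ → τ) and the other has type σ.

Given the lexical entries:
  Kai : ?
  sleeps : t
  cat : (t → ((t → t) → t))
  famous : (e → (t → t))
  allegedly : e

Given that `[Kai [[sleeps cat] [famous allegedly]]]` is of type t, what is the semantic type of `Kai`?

(t → t)

[Kai [[sleeps cat] [famous allegedly]]] must have type t. The sister [[sleeps cat] [famous allegedly]] has type t; that is not a function onto t, so Kai must be the functor, of type (t → t).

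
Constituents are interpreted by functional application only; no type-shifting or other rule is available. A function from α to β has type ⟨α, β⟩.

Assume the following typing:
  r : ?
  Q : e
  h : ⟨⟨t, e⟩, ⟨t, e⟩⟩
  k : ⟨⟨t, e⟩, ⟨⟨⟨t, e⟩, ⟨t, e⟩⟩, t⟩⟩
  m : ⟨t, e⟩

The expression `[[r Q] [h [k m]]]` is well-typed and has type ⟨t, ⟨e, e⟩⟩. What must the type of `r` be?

⟨e, ⟨t, ⟨t, ⟨e, e⟩⟩⟩⟩

At [[r Q] [h [k m]]] (required: ⟨t, ⟨e, e⟩⟩): [h [k m]] is t, which is not a function with range ⟨t, ⟨e, e⟩⟩; hence [r Q] is the functor — type ⟨t, ⟨t, ⟨e, e⟩⟩⟩.
At [r Q] (required: ⟨t, ⟨t, ⟨e, e⟩⟩⟩): Q is e, which is not a function with range ⟨t, ⟨t, ⟨e, e⟩⟩⟩; hence r is the functor — type ⟨e, ⟨t, ⟨t, ⟨e, e⟩⟩⟩⟩.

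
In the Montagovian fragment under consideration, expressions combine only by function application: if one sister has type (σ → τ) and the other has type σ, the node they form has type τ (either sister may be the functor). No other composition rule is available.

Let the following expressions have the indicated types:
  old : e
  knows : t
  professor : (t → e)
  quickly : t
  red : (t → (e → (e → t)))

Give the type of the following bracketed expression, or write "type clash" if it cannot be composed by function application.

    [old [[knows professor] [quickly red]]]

At [knows professor], professor : (t → e) takes knows : t, giving e.
At [quickly red], red : (t → (e → (e → t))) takes quickly : t, giving (e → (e → t)).
At [[knows professor] [quickly red]], [quickly red] : (e → (e → t)) takes [knows professor] : e, giving (e → t).
At [old [[knows professor] [quickly red]]], [[knows professor] [quickly red]] : (e → t) takes old : e, giving t.

t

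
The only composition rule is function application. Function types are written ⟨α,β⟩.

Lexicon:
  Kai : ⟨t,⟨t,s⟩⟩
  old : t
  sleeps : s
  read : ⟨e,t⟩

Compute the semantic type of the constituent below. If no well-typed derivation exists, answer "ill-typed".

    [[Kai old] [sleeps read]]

[Kai old]: ⟨t,⟨t,s⟩⟩ applied to t yields ⟨t,s⟩.
[sleeps read]: s with ⟨e,t⟩ — neither is a function whose domain matches the other; composition fails here.

ill-typed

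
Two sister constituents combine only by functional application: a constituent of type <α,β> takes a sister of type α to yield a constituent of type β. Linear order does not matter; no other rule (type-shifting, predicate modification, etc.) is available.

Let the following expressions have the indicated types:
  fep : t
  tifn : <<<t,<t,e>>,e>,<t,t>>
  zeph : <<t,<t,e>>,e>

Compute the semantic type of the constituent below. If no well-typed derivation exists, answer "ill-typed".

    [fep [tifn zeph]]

[tifn zeph]: tifn is <<<t,<t,e>>,e>,<t,t>>, zeph is <<t,<t,e>>,e>; result <t,t>.
[fep [tifn zeph]]: [tifn zeph] is <t,t>, fep is t; result t.

t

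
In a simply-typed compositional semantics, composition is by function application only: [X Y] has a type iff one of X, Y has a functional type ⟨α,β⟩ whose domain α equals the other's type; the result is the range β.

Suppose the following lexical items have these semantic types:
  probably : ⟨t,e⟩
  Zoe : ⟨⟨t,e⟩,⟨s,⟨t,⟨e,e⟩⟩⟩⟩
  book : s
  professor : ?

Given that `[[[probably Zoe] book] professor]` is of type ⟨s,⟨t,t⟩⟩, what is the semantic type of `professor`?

For [[[probably Zoe] book] professor] to have type ⟨s,⟨t,t⟩⟩ with [[probably Zoe] book] of type ⟨t,⟨e,e⟩⟩, professor must be the function: professor : ⟨⟨t,⟨e,e⟩⟩,⟨s,⟨t,t⟩⟩⟩.

⟨⟨t,⟨e,e⟩⟩,⟨s,⟨t,t⟩⟩⟩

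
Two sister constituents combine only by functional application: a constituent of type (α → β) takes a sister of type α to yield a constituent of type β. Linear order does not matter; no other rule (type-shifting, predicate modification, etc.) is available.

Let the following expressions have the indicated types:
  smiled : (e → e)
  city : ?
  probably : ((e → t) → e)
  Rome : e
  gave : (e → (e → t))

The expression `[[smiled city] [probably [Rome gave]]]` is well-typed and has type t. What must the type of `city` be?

((e → e) → (e → t))

At [[smiled city] [probably [Rome gave]]] (required: t): [probably [Rome gave]] is e, which is not a function with range t; hence [smiled city] is the functor — type (e → t).
At [smiled city] (required: (e → t)): smiled is (e → e), which is not a function with range (e → t); hence city is the functor — type ((e → e) → (e → t)).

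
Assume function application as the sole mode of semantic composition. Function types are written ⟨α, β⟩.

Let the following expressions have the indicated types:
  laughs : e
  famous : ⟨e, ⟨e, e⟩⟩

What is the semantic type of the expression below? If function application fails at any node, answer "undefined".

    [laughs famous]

⟨e, e⟩

[laughs famous]: famous is ⟨e, ⟨e, e⟩⟩, laughs is e; result ⟨e, e⟩.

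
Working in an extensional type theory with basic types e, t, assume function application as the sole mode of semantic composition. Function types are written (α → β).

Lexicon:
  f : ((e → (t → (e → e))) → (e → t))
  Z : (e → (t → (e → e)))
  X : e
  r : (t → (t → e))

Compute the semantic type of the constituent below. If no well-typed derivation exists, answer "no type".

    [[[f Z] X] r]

(t → e)

[f Z] — f of type ((e → (t → (e → e))) → (e → t)) combines with Z of type (e → (t → (e → e))): type (e → t).
[[f Z] X] — [f Z] of type (e → t) combines with X of type e: type t.
[[[f Z] X] r] — r of type (t → (t → e)) combines with [[f Z] X] of type t: type (t → e).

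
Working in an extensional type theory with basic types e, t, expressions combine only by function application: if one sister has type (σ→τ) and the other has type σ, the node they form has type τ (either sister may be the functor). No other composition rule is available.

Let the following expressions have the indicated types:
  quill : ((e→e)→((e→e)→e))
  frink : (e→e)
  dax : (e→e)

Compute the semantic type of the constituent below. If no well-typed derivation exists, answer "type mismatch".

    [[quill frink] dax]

At [quill frink], quill : ((e→e)→((e→e)→e)) takes frink : (e→e), giving ((e→e)→e).
At [[quill frink] dax], [quill frink] : ((e→e)→e) takes dax : (e→e), giving e.

e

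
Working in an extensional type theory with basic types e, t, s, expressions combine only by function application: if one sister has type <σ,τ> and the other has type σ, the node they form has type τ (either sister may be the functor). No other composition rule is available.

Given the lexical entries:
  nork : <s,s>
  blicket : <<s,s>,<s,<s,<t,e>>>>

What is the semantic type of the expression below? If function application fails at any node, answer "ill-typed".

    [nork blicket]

<s,<s,<t,e>>>

At [nork blicket], blicket : <<s,s>,<s,<s,<t,e>>>> takes nork : <s,s>, giving <s,<s,<t,e>>>.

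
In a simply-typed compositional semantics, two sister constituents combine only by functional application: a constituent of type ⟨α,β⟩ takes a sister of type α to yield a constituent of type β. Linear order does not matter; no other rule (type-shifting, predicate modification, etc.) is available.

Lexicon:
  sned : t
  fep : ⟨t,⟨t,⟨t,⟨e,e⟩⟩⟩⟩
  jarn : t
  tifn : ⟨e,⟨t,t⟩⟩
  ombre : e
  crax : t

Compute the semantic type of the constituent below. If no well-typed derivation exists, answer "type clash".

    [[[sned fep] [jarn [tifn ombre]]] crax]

⟨e,e⟩

[sned fep] — fep of type ⟨t,⟨t,⟨t,⟨e,e⟩⟩⟩⟩ combines with sned of type t: type ⟨t,⟨t,⟨e,e⟩⟩⟩.
[tifn ombre] — tifn of type ⟨e,⟨t,t⟩⟩ combines with ombre of type e: type ⟨t,t⟩.
[jarn [tifn ombre]] — [tifn ombre] of type ⟨t,t⟩ combines with jarn of type t: type t.
[[sned fep] [jarn [tifn ombre]]] — [sned fep] of type ⟨t,⟨t,⟨e,e⟩⟩⟩ combines with [jarn [tifn ombre]] of type t: type ⟨t,⟨e,e⟩⟩.
[[[sned fep] [jarn [tifn ombre]]] crax] — [[sned fep] [jarn [tifn ombre]]] of type ⟨t,⟨e,e⟩⟩ combines with crax of type t: type ⟨e,e⟩.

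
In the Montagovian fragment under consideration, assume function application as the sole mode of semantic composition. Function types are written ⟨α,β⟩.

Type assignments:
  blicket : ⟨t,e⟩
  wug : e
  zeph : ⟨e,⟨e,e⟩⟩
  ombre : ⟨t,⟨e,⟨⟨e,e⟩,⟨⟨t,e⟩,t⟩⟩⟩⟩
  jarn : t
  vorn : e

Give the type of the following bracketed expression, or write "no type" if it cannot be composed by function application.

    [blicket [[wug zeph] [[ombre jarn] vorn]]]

t

[wug zeph]: ⟨e,⟨e,e⟩⟩ applied to e yields ⟨e,e⟩.
[ombre jarn]: ⟨t,⟨e,⟨⟨e,e⟩,⟨⟨t,e⟩,t⟩⟩⟩⟩ applied to t yields ⟨e,⟨⟨e,e⟩,⟨⟨t,e⟩,t⟩⟩⟩.
[[ombre jarn] vorn]: ⟨e,⟨⟨e,e⟩,⟨⟨t,e⟩,t⟩⟩⟩ applied to e yields ⟨⟨e,e⟩,⟨⟨t,e⟩,t⟩⟩.
[[wug zeph] [[ombre jarn] vorn]]: ⟨⟨e,e⟩,⟨⟨t,e⟩,t⟩⟩ applied to ⟨e,e⟩ yields ⟨⟨t,e⟩,t⟩.
[blicket [[wug zeph] [[ombre jarn] vorn]]]: ⟨⟨t,e⟩,t⟩ applied to ⟨t,e⟩ yields t.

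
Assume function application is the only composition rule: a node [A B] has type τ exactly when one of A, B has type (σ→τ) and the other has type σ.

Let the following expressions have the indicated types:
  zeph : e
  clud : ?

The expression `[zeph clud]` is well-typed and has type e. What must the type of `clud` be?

[zeph clud] is required to be e. zeph : e cannot yield e as functor, so clud : (e→e).

(e→e)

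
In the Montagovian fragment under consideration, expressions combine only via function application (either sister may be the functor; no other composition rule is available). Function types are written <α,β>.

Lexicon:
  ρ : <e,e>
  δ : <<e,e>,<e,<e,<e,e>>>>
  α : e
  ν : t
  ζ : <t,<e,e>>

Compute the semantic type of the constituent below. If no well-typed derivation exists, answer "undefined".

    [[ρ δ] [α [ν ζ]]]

[ρ δ]: <<e,e>,<e,<e,<e,e>>>> applied to <e,e> yields <e,<e,<e,e>>>.
[ν ζ]: <t,<e,e>> applied to t yields <e,e>.
[α [ν ζ]]: <e,e> applied to e yields e.
[[ρ δ] [α [ν ζ]]]: <e,<e,<e,e>>> applied to e yields <e,<e,e>>.

<e,<e,e>>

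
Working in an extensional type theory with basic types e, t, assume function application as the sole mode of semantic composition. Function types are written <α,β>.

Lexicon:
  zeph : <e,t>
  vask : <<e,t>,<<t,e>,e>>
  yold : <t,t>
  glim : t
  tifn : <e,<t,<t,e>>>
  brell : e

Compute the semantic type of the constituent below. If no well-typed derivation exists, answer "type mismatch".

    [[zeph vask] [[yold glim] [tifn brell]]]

e

[zeph vask] — vask of type <<e,t>,<<t,e>,e>> combines with zeph of type <e,t>: type <<t,e>,e>.
[yold glim] — yold of type <t,t> combines with glim of type t: type t.
[tifn brell] — tifn of type <e,<t,<t,e>>> combines with brell of type e: type <t,<t,e>>.
[[yold glim] [tifn brell]] — [tifn brell] of type <t,<t,e>> combines with [yold glim] of type t: type <t,e>.
[[zeph vask] [[yold glim] [tifn brell]]] — [zeph vask] of type <<t,e>,e> combines with [[yold glim] [tifn brell]] of type <t,e>: type e.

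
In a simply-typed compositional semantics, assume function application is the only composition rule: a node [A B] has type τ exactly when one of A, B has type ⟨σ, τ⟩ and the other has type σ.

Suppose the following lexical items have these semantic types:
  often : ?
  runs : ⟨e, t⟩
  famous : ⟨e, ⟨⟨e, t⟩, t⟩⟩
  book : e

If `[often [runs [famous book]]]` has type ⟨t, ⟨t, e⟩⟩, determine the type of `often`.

⟨t, ⟨t, ⟨t, e⟩⟩⟩

[often [runs [famous book]]] must have type ⟨t, ⟨t, e⟩⟩. The sister [runs [famous book]] has type t; that is not a function onto ⟨t, ⟨t, e⟩⟩, so often must be the functor, of type ⟨t, ⟨t, ⟨t, e⟩⟩⟩.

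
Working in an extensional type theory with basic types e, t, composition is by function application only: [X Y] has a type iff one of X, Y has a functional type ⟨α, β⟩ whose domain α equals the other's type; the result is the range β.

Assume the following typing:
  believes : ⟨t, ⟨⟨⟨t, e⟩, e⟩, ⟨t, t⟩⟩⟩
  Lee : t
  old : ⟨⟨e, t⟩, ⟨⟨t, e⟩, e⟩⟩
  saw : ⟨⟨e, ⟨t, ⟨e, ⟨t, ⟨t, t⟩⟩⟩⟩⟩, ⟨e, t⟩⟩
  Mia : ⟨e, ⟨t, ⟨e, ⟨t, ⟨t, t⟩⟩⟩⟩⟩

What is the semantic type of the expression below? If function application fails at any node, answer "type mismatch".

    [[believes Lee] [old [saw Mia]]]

[believes Lee]: believes is ⟨t, ⟨⟨⟨t, e⟩, e⟩, ⟨t, t⟩⟩⟩, Lee is t; result ⟨⟨⟨t, e⟩, e⟩, ⟨t, t⟩⟩.
[saw Mia]: saw is ⟨⟨e, ⟨t, ⟨e, ⟨t, ⟨t, t⟩⟩⟩⟩⟩, ⟨e, t⟩⟩, Mia is ⟨e, ⟨t, ⟨e, ⟨t, ⟨t, t⟩⟩⟩⟩⟩; result ⟨e, t⟩.
[old [saw Mia]]: old is ⟨⟨e, t⟩, ⟨⟨t, e⟩, e⟩⟩, [saw Mia] is ⟨e, t⟩; result ⟨⟨t, e⟩, e⟩.
[[believes Lee] [old [saw Mia]]]: [believes Lee] is ⟨⟨⟨t, e⟩, e⟩, ⟨t, t⟩⟩, [old [saw Mia]] is ⟨⟨t, e⟩, e⟩; result ⟨t, t⟩.

⟨t, t⟩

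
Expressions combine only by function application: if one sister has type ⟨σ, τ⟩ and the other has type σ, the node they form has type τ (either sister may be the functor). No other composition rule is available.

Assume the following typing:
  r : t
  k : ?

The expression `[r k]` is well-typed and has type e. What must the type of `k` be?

⟨t, e⟩

For [r k] to have type e with r of type t, k must be the function: k : ⟨t, e⟩.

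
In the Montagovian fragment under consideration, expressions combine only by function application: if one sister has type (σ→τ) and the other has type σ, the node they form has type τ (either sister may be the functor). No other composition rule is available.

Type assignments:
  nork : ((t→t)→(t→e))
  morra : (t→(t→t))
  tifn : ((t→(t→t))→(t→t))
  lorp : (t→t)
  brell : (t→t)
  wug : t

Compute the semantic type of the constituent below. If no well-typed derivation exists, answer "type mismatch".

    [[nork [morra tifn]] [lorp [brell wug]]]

e

[morra tifn] — tifn of type ((t→(t→t))→(t→t)) combines with morra of type (t→(t→t)): type (t→t).
[nork [morra tifn]] — nork of type ((t→t)→(t→e)) combines with [morra tifn] of type (t→t): type (t→e).
[brell wug] — brell of type (t→t) combines with wug of type t: type t.
[lorp [brell wug]] — lorp of type (t→t) combines with [brell wug] of type t: type t.
[[nork [morra tifn]] [lorp [brell wug]]] — [nork [morra tifn]] of type (t→e) combines with [lorp [brell wug]] of type t: type e.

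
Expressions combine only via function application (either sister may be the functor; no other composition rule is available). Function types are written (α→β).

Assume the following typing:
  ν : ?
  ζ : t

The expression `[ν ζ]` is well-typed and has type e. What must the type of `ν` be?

For [ν ζ] to have type e with ζ of type t, ν must be the function: ν : (t→e).

(t→e)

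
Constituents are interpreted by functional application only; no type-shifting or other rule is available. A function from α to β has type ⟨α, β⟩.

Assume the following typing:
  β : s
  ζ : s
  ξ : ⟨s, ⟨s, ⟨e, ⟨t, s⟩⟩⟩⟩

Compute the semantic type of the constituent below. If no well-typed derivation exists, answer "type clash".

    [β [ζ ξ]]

⟨e, ⟨t, s⟩⟩

[ζ ξ]: functor ξ : ⟨s, ⟨s, ⟨e, ⟨t, s⟩⟩⟩⟩, argument ζ : s; result ⟨s, ⟨e, ⟨t, s⟩⟩⟩.
[β [ζ ξ]]: functor [ζ ξ] : ⟨s, ⟨e, ⟨t, s⟩⟩⟩, argument β : s; result ⟨e, ⟨t, s⟩⟩.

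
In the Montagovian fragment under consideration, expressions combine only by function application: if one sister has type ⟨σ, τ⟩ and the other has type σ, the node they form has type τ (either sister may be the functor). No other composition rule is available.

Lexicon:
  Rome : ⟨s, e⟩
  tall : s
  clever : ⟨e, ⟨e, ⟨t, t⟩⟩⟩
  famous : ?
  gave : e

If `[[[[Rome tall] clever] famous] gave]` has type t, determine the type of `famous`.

⟨⟨e, ⟨t, t⟩⟩, ⟨e, t⟩⟩

For [[[[Rome tall] clever] famous] gave] to have type t with gave of type e, [[[Rome tall] clever] famous] must be the function: [[[Rome tall] clever] famous] : ⟨e, t⟩.
For [[[Rome tall] clever] famous] to have type ⟨e, t⟩ with [[Rome tall] clever] of type ⟨e, ⟨t, t⟩⟩, famous must be the function: famous : ⟨⟨e, ⟨t, t⟩⟩, ⟨e, t⟩⟩.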